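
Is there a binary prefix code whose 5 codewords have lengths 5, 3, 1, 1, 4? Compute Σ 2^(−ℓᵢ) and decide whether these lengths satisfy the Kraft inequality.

1.21875; no

With common denominator 2^5 = 32: Σ 2^(−ℓᵢ) = 1/32 + 4/32 + 16/32 + 16/32 + 2/32 = 39/32 = 1.21875.
Kraft's inequality requires Σ ≤ 1; here Σ = 1.21875 > 1, so no such prefix code exists.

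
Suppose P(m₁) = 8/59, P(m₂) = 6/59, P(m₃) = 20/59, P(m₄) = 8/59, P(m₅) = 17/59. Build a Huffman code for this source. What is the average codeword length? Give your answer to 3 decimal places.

Repeatedly combine the two least-probable nodes; the expected code length is the sum of the merged weights.
merge 6/59 + 8/59 → 14/59
merge 8/59 + 14/59 → 22/59
merge 17/59 + 20/59 → 37/59
merge 22/59 + 37/59 → 1
L = 14/59 + 22/59 + 37/59 + 1 = 132/59 ≈ 2.237 bits/symbol.

2.237 bits/symbol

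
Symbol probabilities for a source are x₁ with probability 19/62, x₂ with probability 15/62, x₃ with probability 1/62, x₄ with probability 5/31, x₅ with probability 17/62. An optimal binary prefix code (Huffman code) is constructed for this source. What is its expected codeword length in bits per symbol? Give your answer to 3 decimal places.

Repeatedly combine the two least-probable nodes; the expected code length is the sum of the merged weights.
merge 1/62 + 5/31 → 11/62
merge 11/62 + 15/62 → 13/31
merge 17/62 + 19/62 → 18/31
merge 13/31 + 18/31 → 1
L = 11/62 + 13/31 + 18/31 + 1 = 135/62 ≈ 2.177 bits/symbol.

2.177 bits/symbol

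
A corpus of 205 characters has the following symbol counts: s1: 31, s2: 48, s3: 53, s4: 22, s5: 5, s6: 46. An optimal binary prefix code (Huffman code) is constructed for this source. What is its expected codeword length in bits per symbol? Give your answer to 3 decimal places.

Probabilities are the counts divided by 205.
Repeatedly combine the two least-probable nodes; the expected code length is the sum of the merged weights.
merge 1/41 + 22/205 → 27/205
merge 27/205 + 31/205 → 58/205
merge 46/205 + 48/205 → 94/205
merge 53/205 + 58/205 → 111/205
merge 94/205 + 111/205 → 1
L = 27/205 + 58/205 + 94/205 + 111/205 + 1 = 99/41 ≈ 2.415 bits/symbol.

2.415 bits/symbol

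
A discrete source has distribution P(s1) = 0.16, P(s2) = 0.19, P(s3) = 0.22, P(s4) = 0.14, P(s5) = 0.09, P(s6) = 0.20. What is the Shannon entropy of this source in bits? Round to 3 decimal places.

H = −Σ pᵢ log₂ pᵢ.
−0.16·log₂(0.16) = 0.4230
−0.19·log₂(0.19) = 0.4552
−0.22·log₂(0.22) = 0.4806
−0.14·log₂(0.14) = 0.3971
−0.09·log₂(0.09) = 0.3127
−0.20·log₂(0.20) = 0.4644
Sum ≈ 2.5330 → 2.533 bits.

2.533 bits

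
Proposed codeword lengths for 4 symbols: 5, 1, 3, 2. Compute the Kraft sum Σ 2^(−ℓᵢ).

With common denominator 2^5 = 32: Σ 2^(−ℓᵢ) = 1/32 + 16/32 + 4/32 + 8/32 = 29/32 = 0.90625.

0.90625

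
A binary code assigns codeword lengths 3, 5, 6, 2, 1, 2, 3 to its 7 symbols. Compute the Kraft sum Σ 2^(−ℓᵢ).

1.296875

With common denominator 2^6 = 64: Σ 2^(−ℓᵢ) = 8/64 + 2/64 + 1/64 + 16/64 + 32/64 + 16/64 + 8/64 = 83/64 = 1.296875.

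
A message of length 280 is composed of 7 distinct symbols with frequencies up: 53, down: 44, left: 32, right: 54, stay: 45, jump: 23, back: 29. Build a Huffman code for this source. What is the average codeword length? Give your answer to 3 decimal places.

2.804 bits/symbol

Probabilities are the counts divided by 280.
Repeatedly combine the two least-probable nodes; the expected code length is the sum of the merged weights.
merge 23/280 + 29/280 → 13/70
merge 4/35 + 11/70 → 19/70
merge 9/56 + 13/70 → 97/280
merge 53/280 + 27/140 → 107/280
merge 19/70 + 97/280 → 173/280
merge 107/280 + 173/280 → 1
L = 13/70 + 19/70 + 97/280 + 107/280 + 173/280 + 1 = 157/56 ≈ 2.804 bits/symbol.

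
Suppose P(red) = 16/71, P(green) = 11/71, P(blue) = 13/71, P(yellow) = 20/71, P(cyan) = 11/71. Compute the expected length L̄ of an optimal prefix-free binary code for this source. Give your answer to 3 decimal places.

Repeatedly combine the two least-probable nodes; the expected code length is the sum of the merged weights.
merge 11/71 + 11/71 → 22/71
merge 13/71 + 16/71 → 29/71
merge 20/71 + 22/71 → 42/71
merge 29/71 + 42/71 → 1
L = 22/71 + 29/71 + 42/71 + 1 = 164/71 ≈ 2.310 bits/symbol.

2.310 bits/symbol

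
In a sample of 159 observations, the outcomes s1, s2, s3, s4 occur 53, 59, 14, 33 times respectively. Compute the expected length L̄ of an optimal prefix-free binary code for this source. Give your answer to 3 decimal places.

Probabilities are the counts divided by 159.
Repeatedly combine the two least-probable nodes; the expected code length is the sum of the merged weights.
merge 14/159 + 11/53 → 47/159
merge 47/159 + 1/3 → 100/159
merge 59/159 + 100/159 → 1
L = 47/159 + 100/159 + 1 = 102/53 ≈ 1.925 bits/symbol.

1.925 bits/symbol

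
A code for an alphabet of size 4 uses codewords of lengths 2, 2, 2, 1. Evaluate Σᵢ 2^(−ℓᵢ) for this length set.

1.25

With common denominator 2^2 = 4: Σ 2^(−ℓᵢ) = 1/4 + 1/4 + 1/4 + 2/4 = 5/4 = 1.25.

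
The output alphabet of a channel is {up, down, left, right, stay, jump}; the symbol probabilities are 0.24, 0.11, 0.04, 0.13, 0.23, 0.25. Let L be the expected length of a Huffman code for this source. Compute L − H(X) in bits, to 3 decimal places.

0.030 bits

Entropy H = −Σ p log₂ p ≈ 2.4005 bits.
Huffman merges: 1/25+11/100→3/20; 13/100+3/20→7/25; 23/100+6/25→47/100; 1/4+7/25→53/100; 47/100+53/100→1. L = 243/100 ≈ 2.4300.
L − H = 2.4300 − 2.4005 = 0.030 bits.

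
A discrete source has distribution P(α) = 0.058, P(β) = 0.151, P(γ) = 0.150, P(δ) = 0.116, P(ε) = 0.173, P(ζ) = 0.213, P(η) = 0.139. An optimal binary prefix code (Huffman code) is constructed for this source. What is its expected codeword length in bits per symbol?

2.787 bits/symbol

Repeatedly combine the two least-probable nodes; the expected code length is the sum of the merged weights.
merge 29/500 + 29/250 → 87/500
merge 139/1000 + 3/20 → 289/1000
merge 151/1000 + 173/1000 → 81/250
merge 87/500 + 213/1000 → 387/1000
merge 289/1000 + 81/250 → 613/1000
merge 387/1000 + 613/1000 → 1
L = 87/500 + 289/1000 + 81/250 + 387/1000 + 613/1000 + 1 = 2787/1000 = 2.787 bits/symbol.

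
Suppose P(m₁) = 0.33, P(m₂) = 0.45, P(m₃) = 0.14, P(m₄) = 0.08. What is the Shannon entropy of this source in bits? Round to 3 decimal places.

1.735 bits

H = −Σ pᵢ log₂ pᵢ.
−0.33·log₂(0.33) = 0.5278
−0.45·log₂(0.45) = 0.5184
−0.14·log₂(0.14) = 0.3971
−0.08·log₂(0.08) = 0.2915
Sum ≈ 1.7348 → 1.735 bits.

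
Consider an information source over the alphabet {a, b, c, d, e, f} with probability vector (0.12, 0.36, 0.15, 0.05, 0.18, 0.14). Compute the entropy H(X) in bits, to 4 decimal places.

2.3667 bits

H = −Σ pᵢ log₂ pᵢ.
−0.12·log₂(0.12) = 0.3671
−0.36·log₂(0.36) = 0.5306
−0.15·log₂(0.15) = 0.4105
−0.05·log₂(0.05) = 0.2161
−0.18·log₂(0.18) = 0.4453
−0.14·log₂(0.14) = 0.3971
Sum ≈ 2.3667 → 2.3667 bits.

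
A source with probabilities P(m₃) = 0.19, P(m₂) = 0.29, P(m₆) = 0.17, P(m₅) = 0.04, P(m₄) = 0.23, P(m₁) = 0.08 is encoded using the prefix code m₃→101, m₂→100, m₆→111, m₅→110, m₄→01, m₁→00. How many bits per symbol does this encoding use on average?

L̄ = Σ pᵢ·ℓᵢ = 0.19·3 + 0.29·3 + 0.17·3 + 0.04·3 + 0.23·2 + 0.08·2 = 2.69 bits/symbol.

2.69 bits/symbol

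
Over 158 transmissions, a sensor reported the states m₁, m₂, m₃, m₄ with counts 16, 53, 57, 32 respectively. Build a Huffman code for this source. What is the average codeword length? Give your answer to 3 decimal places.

Probabilities are the counts divided by 158.
Repeatedly combine the two least-probable nodes; the expected code length is the sum of the merged weights.
merge 8/79 + 16/79 → 24/79
merge 24/79 + 53/158 → 101/158
merge 57/158 + 101/158 → 1
L = 24/79 + 101/158 + 1 = 307/158 ≈ 1.943 bits/symbol.

1.943 bits/symbol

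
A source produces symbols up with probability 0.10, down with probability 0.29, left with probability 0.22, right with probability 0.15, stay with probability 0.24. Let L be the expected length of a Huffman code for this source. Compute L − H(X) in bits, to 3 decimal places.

0.015 bits

Entropy H = −Σ p log₂ p ≈ 2.2353 bits.
Huffman merges: 1/10+3/20→1/4; 11/50+6/25→23/50; 1/4+29/100→27/50; 23/50+27/50→1. L = 9/4 ≈ 2.2500.
L − H = 2.2500 − 2.2353 = 0.015 bits.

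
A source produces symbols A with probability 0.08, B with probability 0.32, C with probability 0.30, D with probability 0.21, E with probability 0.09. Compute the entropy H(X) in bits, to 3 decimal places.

2.124 bits

H = −Σ pᵢ log₂ pᵢ.
−0.08·log₂(0.08) = 0.2915
−0.32·log₂(0.32) = 0.5260
−0.30·log₂(0.30) = 0.5211
−0.21·log₂(0.21) = 0.4728
−0.09·log₂(0.09) = 0.3127
Sum ≈ 2.1241 → 2.124 bits.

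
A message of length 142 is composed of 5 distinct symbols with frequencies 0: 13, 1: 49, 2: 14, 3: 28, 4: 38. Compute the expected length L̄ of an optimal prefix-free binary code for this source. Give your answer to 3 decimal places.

Probabilities are the counts divided by 142.
Repeatedly combine the two least-probable nodes; the expected code length is the sum of the merged weights.
merge 13/142 + 7/71 → 27/142
merge 27/142 + 14/71 → 55/142
merge 19/71 + 49/142 → 87/142
merge 55/142 + 87/142 → 1
L = 27/142 + 55/142 + 87/142 + 1 = 311/142 ≈ 2.190 bits/symbol.

2.190 bits/symbol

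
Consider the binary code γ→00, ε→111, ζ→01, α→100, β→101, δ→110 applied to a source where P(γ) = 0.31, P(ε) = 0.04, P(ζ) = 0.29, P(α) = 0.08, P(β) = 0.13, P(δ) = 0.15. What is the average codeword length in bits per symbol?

L̄ = Σ pᵢ·ℓᵢ = 0.31·2 + 0.04·3 + 0.29·2 + 0.08·3 + 0.13·3 + 0.15·3 = 2.4 bits/symbol.

2.4 bits/symbol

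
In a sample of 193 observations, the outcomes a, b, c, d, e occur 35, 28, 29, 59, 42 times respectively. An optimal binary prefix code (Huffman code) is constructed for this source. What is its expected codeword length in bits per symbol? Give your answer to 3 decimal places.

Probabilities are the counts divided by 193.
Repeatedly combine the two least-probable nodes; the expected code length is the sum of the merged weights.
merge 28/193 + 29/193 → 57/193
merge 35/193 + 42/193 → 77/193
merge 57/193 + 59/193 → 116/193
merge 77/193 + 116/193 → 1
L = 57/193 + 77/193 + 116/193 + 1 = 443/193 ≈ 2.295 bits/symbol.

2.295 bits/symbol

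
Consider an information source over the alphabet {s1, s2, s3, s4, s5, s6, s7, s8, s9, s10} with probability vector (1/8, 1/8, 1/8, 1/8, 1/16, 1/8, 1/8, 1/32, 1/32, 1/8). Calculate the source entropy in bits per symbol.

Each probability is a power of 1/2, so log₂(1/p) is an integer.
H = Σ p·log₂(1/p) = 1/8·3 + 1/8·3 + 1/8·3 + 1/8·3 + 1/16·4 + 1/8·3 + 1/8·3 + 1/32·5 + 1/32·5 + 1/8·3 = 3.1875 bits.

3.1875 bits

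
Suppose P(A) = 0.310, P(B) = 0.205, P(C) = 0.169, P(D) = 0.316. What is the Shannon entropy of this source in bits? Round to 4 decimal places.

1.9511 bits

H = −Σ pᵢ log₂ pᵢ.
−0.310·log₂(0.310) = 0.5238
−0.205·log₂(0.205) = 0.4687
−0.169·log₂(0.169) = 0.4335
−0.316·log₂(0.316) = 0.5252
Sum ≈ 1.9511 → 1.9511 bits.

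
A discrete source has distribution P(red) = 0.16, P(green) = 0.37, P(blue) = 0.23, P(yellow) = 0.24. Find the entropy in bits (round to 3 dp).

1.936 bits

H = −Σ pᵢ log₂ pᵢ.
−0.16·log₂(0.16) = 0.4230
−0.37·log₂(0.37) = 0.5307
−0.23·log₂(0.23) = 0.4877
−0.24·log₂(0.24) = 0.4941
Sum ≈ 1.9355 → 1.936 bits.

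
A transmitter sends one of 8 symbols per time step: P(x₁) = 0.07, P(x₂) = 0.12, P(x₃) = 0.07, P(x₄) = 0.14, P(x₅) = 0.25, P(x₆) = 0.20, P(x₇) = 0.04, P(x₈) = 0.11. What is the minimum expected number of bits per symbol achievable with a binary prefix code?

2.84 bits/symbol

Repeatedly combine the two least-probable nodes; the expected code length is the sum of the merged weights.
merge 1/25 + 7/100 → 11/100
merge 7/100 + 11/100 → 9/50
merge 11/100 + 3/25 → 23/100
merge 7/50 + 9/50 → 8/25
merge 1/5 + 23/100 → 43/100
merge 1/4 + 8/25 → 57/100
merge 43/100 + 57/100 → 1
L = 11/100 + 9/50 + 23/100 + 8/25 + 43/100 + 57/100 + 1 = 71/25 = 2.84 bits/symbol.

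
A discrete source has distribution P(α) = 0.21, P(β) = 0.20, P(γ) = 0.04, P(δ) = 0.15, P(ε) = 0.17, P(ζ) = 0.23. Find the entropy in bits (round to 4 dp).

2.4558 bits

H = −Σ pᵢ log₂ pᵢ.
−0.21·log₂(0.21) = 0.4728
−0.20·log₂(0.20) = 0.4644
−0.04·log₂(0.04) = 0.1858
−0.15·log₂(0.15) = 0.4105
−0.17·log₂(0.17) = 0.4346
−0.23·log₂(0.23) = 0.4877
Sum ≈ 2.4558 → 2.4558 bits.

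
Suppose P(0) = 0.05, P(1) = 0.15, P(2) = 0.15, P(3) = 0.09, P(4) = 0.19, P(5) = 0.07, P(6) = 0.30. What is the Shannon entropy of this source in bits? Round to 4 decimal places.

H = −Σ pᵢ log₂ pᵢ.
−0.05·log₂(0.05) = 0.2161
−0.15·log₂(0.15) = 0.4105
−0.15·log₂(0.15) = 0.4105
−0.09·log₂(0.09) = 0.3127
−0.19·log₂(0.19) = 0.4552
−0.07·log₂(0.07) = 0.2686
−0.30·log₂(0.30) = 0.5211
Sum ≈ 2.5947 → 2.5947 bits.

2.5947 bits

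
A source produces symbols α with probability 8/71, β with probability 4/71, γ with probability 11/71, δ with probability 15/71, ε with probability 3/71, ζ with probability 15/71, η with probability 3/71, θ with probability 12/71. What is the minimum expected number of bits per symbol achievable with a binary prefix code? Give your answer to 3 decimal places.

Repeatedly combine the two least-probable nodes; the expected code length is the sum of the merged weights.
merge 3/71 + 3/71 → 6/71
merge 4/71 + 6/71 → 10/71
merge 8/71 + 10/71 → 18/71
merge 11/71 + 12/71 → 23/71
merge 15/71 + 15/71 → 30/71
merge 18/71 + 23/71 → 41/71
merge 30/71 + 41/71 → 1
L = 6/71 + 10/71 + 18/71 + 23/71 + 30/71 + 41/71 + 1 = 199/71 ≈ 2.803 bits/symbol.

2.803 bits/symbol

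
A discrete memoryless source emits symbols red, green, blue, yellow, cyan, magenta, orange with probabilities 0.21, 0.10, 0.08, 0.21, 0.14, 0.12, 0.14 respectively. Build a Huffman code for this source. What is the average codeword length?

Repeatedly combine the two least-probable nodes; the expected code length is the sum of the merged weights.
merge 2/25 + 1/10 → 9/50
merge 3/25 + 7/50 → 13/50
merge 7/50 + 9/50 → 8/25
merge 21/100 + 21/100 → 21/50
merge 13/50 + 8/25 → 29/50
merge 21/50 + 29/50 → 1
L = 9/50 + 13/50 + 8/25 + 21/50 + 29/50 + 1 = 69/25 = 2.76 bits/symbol.

2.76 bits/symbol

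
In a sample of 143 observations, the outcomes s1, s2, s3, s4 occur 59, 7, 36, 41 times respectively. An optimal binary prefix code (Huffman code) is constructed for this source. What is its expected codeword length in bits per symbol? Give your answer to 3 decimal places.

Probabilities are the counts divided by 143.
Repeatedly combine the two least-probable nodes; the expected code length is the sum of the merged weights.
merge 7/143 + 36/143 → 43/143
merge 41/143 + 43/143 → 84/143
merge 59/143 + 84/143 → 1
L = 43/143 + 84/143 + 1 = 270/143 ≈ 1.888 bits/symbol.

1.888 bits/symbol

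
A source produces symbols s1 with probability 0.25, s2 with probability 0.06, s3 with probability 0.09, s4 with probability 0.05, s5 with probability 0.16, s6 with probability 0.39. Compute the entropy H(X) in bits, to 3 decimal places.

2.225 bits

H = −Σ pᵢ log₂ pᵢ.
−0.25·log₂(0.25) = 0.5000
−0.06·log₂(0.06) = 0.2435
−0.09·log₂(0.09) = 0.3127
−0.05·log₂(0.05) = 0.2161
−0.16·log₂(0.16) = 0.4230
−0.39·log₂(0.39) = 0.5298
Sum ≈ 2.2251 → 2.225 bits.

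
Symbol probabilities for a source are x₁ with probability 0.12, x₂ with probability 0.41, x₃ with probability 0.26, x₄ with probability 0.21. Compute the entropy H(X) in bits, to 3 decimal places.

H = −Σ pᵢ log₂ pᵢ.
−0.12·log₂(0.12) = 0.3671
−0.41·log₂(0.41) = 0.5274
−0.26·log₂(0.26) = 0.5053
−0.21·log₂(0.21) = 0.4728
Sum ≈ 1.8726 → 1.873 bits.

1.873 bits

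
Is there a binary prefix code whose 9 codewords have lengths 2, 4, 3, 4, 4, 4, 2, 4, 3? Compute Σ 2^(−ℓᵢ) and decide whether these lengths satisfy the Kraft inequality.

1.0625; no

With common denominator 2^4 = 16: Σ 2^(−ℓᵢ) = 4/16 + 1/16 + 2/16 + 1/16 + 1/16 + 1/16 + 4/16 + 1/16 + 2/16 = 17/16 = 1.0625.
Kraft's inequality requires Σ ≤ 1; here Σ = 1.0625 > 1, so no such prefix code exists.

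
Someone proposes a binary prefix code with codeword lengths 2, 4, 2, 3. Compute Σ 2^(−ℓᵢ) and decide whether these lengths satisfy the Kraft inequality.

With common denominator 2^4 = 16: Σ 2^(−ℓᵢ) = 4/16 + 1/16 + 4/16 + 2/16 = 11/16 = 0.6875.
Kraft's inequality requires Σ ≤ 1; here Σ = 0.6875 ≤ 1, so such a prefix code exists.

0.6875; yes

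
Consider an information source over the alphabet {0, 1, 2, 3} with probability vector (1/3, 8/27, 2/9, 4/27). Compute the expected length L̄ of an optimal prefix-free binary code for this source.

Repeatedly combine the two least-probable nodes; the expected code length is the sum of the merged weights.
merge 4/27 + 2/9 → 10/27
merge 8/27 + 1/3 → 17/27
merge 10/27 + 17/27 → 1
L = 10/27 + 17/27 + 1 = 2 bits/symbol.

2 bits/symbol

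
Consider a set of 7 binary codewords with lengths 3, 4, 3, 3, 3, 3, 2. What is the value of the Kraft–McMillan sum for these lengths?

0.9375

With common denominator 2^4 = 16: Σ 2^(−ℓᵢ) = 2/16 + 1/16 + 2/16 + 2/16 + 2/16 + 2/16 + 4/16 = 15/16 = 0.9375.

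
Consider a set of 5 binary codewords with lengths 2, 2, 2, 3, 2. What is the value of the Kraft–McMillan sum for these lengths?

1.125

With common denominator 2^3 = 8: Σ 2^(−ℓᵢ) = 2/8 + 2/8 + 2/8 + 1/8 + 2/8 = 9/8 = 1.125.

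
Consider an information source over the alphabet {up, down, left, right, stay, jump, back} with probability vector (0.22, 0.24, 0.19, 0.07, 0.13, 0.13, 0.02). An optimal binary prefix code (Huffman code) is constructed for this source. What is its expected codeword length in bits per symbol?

2.63 bits/symbol

Repeatedly combine the two least-probable nodes; the expected code length is the sum of the merged weights.
merge 1/50 + 7/100 → 9/100
merge 9/100 + 13/100 → 11/50
merge 13/100 + 19/100 → 8/25
merge 11/50 + 11/50 → 11/25
merge 6/25 + 8/25 → 14/25
merge 11/25 + 14/25 → 1
L = 9/100 + 11/50 + 8/25 + 11/25 + 14/25 + 1 = 263/100 = 2.63 bits/symbol.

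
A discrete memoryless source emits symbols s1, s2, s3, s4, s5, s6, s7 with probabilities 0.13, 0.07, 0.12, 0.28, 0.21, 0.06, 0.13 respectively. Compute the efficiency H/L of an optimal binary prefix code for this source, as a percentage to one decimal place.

Entropy H = −Σ p log₂ p ≈ 2.6315 bits.
Huffman merges: 3/50+7/100→13/100; 3/25+13/100→1/4; 13/100+13/100→13/50; 21/100+1/4→23/50; 13/50+7/25→27/50; 23/50+27/50→1. L = 66/25 ≈ 2.6400.
Efficiency = H/L = 2.6315/2.6400 = 99.7%.

99.7%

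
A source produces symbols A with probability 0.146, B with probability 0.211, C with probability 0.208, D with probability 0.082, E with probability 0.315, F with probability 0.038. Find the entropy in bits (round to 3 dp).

2.350 bits

H = −Σ pᵢ log₂ pᵢ.
−0.146·log₂(0.146) = 0.4053
−0.211·log₂(0.211) = 0.4736
−0.208·log₂(0.208) = 0.4712
−0.082·log₂(0.082) = 0.2959
−0.315·log₂(0.315) = 0.5250
−0.038·log₂(0.038) = 0.1793
Sum ≈ 2.3502 → 2.350 bits.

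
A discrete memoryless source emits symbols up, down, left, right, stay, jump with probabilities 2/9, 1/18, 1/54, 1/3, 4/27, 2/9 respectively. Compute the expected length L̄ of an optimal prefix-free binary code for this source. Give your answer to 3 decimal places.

Repeatedly combine the two least-probable nodes; the expected code length is the sum of the merged weights.
merge 1/54 + 1/18 → 2/27
merge 2/27 + 4/27 → 2/9
merge 2/9 + 2/9 → 4/9
merge 2/9 + 1/3 → 5/9
merge 4/9 + 5/9 → 1
L = 2/27 + 2/9 + 4/9 + 5/9 + 1 = 62/27 ≈ 2.296 bits/symbol.

2.296 bits/symbol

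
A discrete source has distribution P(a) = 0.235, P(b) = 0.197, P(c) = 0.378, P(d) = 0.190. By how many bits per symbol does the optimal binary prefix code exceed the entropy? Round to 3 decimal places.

0.062 bits

Entropy H = −Σ p log₂ p ≈ 1.9385 bits.
Huffman merges: 19/100+197/1000→387/1000; 47/200+189/500→613/1000; 387/1000+613/1000→1. L = 2 ≈ 2.0000.
L − H = 2.0000 − 1.9385 = 0.062 bits.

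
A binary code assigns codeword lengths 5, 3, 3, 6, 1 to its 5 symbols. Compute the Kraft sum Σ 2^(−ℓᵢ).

0.796875

With common denominator 2^6 = 64: Σ 2^(−ℓᵢ) = 2/64 + 8/64 + 8/64 + 1/64 + 32/64 = 51/64 = 0.796875.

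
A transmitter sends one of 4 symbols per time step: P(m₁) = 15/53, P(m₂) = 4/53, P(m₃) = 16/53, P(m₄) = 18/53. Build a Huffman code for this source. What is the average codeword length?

Repeatedly combine the two least-probable nodes; the expected code length is the sum of the merged weights.
merge 4/53 + 15/53 → 19/53
merge 16/53 + 18/53 → 34/53
merge 19/53 + 34/53 → 1
L = 19/53 + 34/53 + 1 = 2 bits/symbol.

2 bits/symbol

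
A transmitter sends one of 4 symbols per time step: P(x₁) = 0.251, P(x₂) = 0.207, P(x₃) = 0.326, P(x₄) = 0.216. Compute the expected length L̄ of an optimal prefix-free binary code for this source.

2 bits/symbol

Repeatedly combine the two least-probable nodes; the expected code length is the sum of the merged weights.
merge 207/1000 + 27/125 → 423/1000
merge 251/1000 + 163/500 → 577/1000
merge 423/1000 + 577/1000 → 1
L = 423/1000 + 577/1000 + 1 = 2 bits/symbol.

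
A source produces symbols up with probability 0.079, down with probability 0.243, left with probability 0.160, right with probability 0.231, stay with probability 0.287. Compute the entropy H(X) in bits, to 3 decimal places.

2.213 bits

H = −Σ pᵢ log₂ pᵢ.
−0.079·log₂(0.079) = 0.2893
−0.243·log₂(0.243) = 0.4960
−0.160·log₂(0.160) = 0.4230
−0.231·log₂(0.231) = 0.4883
−0.287·log₂(0.287) = 0.5169
Sum ≈ 2.2135 → 2.213 bits.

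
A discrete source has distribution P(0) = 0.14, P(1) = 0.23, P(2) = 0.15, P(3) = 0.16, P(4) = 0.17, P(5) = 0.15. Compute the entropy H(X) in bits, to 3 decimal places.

2.563 bits

H = −Σ pᵢ log₂ pᵢ.
−0.14·log₂(0.14) = 0.3971
−0.23·log₂(0.23) = 0.4877
−0.15·log₂(0.15) = 0.4105
−0.16·log₂(0.16) = 0.4230
−0.17·log₂(0.17) = 0.4346
−0.15·log₂(0.15) = 0.4105
Sum ≈ 2.5635 → 2.563 bits.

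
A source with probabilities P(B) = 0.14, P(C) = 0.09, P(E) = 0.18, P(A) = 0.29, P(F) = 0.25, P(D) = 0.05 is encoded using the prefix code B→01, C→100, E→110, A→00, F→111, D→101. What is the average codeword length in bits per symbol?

2.57 bits/symbol

L̄ = Σ pᵢ·ℓᵢ = 0.14·2 + 0.09·3 + 0.18·3 + 0.29·2 + 0.25·3 + 0.05·3 = 2.57 bits/symbol.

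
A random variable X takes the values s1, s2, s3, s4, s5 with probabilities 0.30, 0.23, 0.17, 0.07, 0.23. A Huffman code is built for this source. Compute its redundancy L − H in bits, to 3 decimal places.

Entropy H = −Σ p log₂ p ≈ 2.1996 bits.
Huffman merges: 7/100+17/100→6/25; 23/100+23/100→23/50; 6/25+3/10→27/50; 23/50+27/50→1. L = 56/25 ≈ 2.2400.
L − H = 2.2400 − 2.1996 = 0.040 bits.

0.040 bits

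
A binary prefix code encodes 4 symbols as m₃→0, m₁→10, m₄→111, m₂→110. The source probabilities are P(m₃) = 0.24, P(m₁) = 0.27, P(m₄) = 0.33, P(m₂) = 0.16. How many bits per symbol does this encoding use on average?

L̄ = Σ pᵢ·ℓᵢ = 0.24·1 + 0.27·2 + 0.33·3 + 0.16·3 = 2.25 bits/symbol.

2.25 bits/symbol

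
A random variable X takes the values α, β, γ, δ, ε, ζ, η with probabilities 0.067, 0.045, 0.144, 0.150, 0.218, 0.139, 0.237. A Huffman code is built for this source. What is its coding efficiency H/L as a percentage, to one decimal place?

Entropy H = −Σ p log₂ p ≈ 2.6428 bits.
Huffman merges: 9/200+67/1000→14/125; 14/125+139/1000→251/1000; 18/125+3/20→147/500; 109/500+237/1000→91/200; 251/1000+147/500→109/200; 91/200+109/200→1. L = 2657/1000 ≈ 2.6570.
Efficiency = H/L = 2.6428/2.6570 = 99.5%.

99.5%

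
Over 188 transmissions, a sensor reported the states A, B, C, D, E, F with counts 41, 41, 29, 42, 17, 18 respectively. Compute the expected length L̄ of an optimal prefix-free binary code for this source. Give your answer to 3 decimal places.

Probabilities are the counts divided by 188.
Repeatedly combine the two least-probable nodes; the expected code length is the sum of the merged weights.
merge 17/188 + 9/94 → 35/188
merge 29/188 + 35/188 → 16/47
merge 41/188 + 41/188 → 41/94
merge 21/94 + 16/47 → 53/94
merge 41/94 + 53/94 → 1
L = 35/188 + 16/47 + 41/94 + 53/94 + 1 = 475/188 ≈ 2.527 bits/symbol.

2.527 bits/symbol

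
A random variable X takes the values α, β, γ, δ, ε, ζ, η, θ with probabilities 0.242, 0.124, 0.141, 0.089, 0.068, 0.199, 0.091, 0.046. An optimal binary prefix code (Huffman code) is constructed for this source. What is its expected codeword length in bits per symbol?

Repeatedly combine the two least-probable nodes; the expected code length is the sum of the merged weights.
merge 23/500 + 17/250 → 57/500
merge 89/1000 + 91/1000 → 9/50
merge 57/500 + 31/250 → 119/500
merge 141/1000 + 9/50 → 321/1000
merge 199/1000 + 119/500 → 437/1000
merge 121/500 + 321/1000 → 563/1000
merge 437/1000 + 563/1000 → 1
L = 57/500 + 9/50 + 119/500 + 321/1000 + 437/1000 + 563/1000 + 1 = 2853/1000 = 2.853 bits/symbol.

2.853 bits/symbol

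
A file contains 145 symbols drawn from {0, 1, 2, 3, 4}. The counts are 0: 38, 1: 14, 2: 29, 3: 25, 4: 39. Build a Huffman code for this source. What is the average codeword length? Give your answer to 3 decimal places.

Probabilities are the counts divided by 145.
Repeatedly combine the two least-probable nodes; the expected code length is the sum of the merged weights.
merge 14/145 + 5/29 → 39/145
merge 1/5 + 38/145 → 67/145
merge 39/145 + 39/145 → 78/145
merge 67/145 + 78/145 → 1
L = 39/145 + 67/145 + 78/145 + 1 = 329/145 ≈ 2.269 bits/symbol.

2.269 bits/symbol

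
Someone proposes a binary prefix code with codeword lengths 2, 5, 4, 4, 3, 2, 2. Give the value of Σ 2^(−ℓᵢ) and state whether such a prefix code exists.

1.03125; no

With common denominator 2^5 = 32: Σ 2^(−ℓᵢ) = 8/32 + 1/32 + 2/32 + 2/32 + 4/32 + 8/32 + 8/32 = 33/32 = 1.03125.
Kraft's inequality requires Σ ≤ 1; here Σ = 1.03125 > 1, so no such prefix code exists.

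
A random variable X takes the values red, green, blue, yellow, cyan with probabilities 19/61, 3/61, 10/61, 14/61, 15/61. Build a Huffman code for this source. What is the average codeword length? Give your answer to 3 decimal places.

2.213 bits/symbol

Repeatedly combine the two least-probable nodes; the expected code length is the sum of the merged weights.
merge 3/61 + 10/61 → 13/61
merge 13/61 + 14/61 → 27/61
merge 15/61 + 19/61 → 34/61
merge 27/61 + 34/61 → 1
L = 13/61 + 27/61 + 34/61 + 1 = 135/61 ≈ 2.213 bits/symbol.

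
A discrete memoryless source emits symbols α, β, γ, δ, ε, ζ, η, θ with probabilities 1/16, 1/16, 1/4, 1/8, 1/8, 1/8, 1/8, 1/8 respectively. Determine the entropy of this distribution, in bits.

Each probability is a power of 1/2, so log₂(1/p) is an integer.
H = Σ p·log₂(1/p) = 1/16·4 + 1/16·4 + 1/4·2 + 1/8·3 + 1/8·3 + 1/8·3 + 1/8·3 + 1/8·3 = 2.875 bits.

2.875 bits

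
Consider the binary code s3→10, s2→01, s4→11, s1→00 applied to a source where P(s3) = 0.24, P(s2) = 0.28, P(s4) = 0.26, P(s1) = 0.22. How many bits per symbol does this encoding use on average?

L̄ = Σ pᵢ·ℓᵢ = 0.24·2 + 0.28·2 + 0.26·2 + 0.22·2 = 2 bits/symbol.

2 bits/symbol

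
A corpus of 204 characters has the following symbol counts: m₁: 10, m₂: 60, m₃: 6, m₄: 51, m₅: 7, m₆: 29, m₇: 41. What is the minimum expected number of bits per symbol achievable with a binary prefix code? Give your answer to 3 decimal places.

Probabilities are the counts divided by 204.
Repeatedly combine the two least-probable nodes; the expected code length is the sum of the merged weights.
merge 1/34 + 7/204 → 13/204
merge 5/102 + 13/204 → 23/204
merge 23/204 + 29/204 → 13/51
merge 41/204 + 1/4 → 23/51
merge 13/51 + 5/17 → 28/51
merge 23/51 + 28/51 → 1
L = 13/204 + 23/204 + 13/51 + 23/51 + 28/51 + 1 = 124/51 ≈ 2.431 bits/symbol.

2.431 bits/symbol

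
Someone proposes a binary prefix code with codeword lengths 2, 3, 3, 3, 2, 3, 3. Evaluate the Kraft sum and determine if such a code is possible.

1.125; no

With common denominator 2^3 = 8: Σ 2^(−ℓᵢ) = 2/8 + 1/8 + 1/8 + 1/8 + 2/8 + 1/8 + 1/8 = 9/8 = 1.125.
Kraft's inequality requires Σ ≤ 1; here Σ = 1.125 > 1, so no such prefix code exists.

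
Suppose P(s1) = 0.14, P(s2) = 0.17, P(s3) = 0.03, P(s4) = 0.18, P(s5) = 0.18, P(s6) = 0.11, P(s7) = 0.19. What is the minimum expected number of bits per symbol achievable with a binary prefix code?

Repeatedly combine the two least-probable nodes; the expected code length is the sum of the merged weights.
merge 3/100 + 11/100 → 7/50
merge 7/50 + 7/50 → 7/25
merge 17/100 + 9/50 → 7/20
merge 9/50 + 19/100 → 37/100
merge 7/25 + 7/20 → 63/100
merge 37/100 + 63/100 → 1
L = 7/50 + 7/25 + 7/20 + 37/100 + 63/100 + 1 = 277/100 = 2.77 bits/symbol.

2.77 bits/symbol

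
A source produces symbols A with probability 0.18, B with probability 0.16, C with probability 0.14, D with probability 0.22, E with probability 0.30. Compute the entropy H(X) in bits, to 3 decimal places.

2.267 bits

H = −Σ pᵢ log₂ pᵢ.
−0.18·log₂(0.18) = 0.4453
−0.16·log₂(0.16) = 0.4230
−0.14·log₂(0.14) = 0.3971
−0.22·log₂(0.22) = 0.4806
−0.30·log₂(0.30) = 0.5211
Sum ≈ 2.2671 → 2.267 bits.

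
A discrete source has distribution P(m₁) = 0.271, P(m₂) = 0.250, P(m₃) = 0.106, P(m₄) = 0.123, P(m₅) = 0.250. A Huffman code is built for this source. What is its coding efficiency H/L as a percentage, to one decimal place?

Entropy H = −Σ p log₂ p ≈ 2.2255 bits.
Huffman merges: 53/500+123/1000→229/1000; 229/1000+1/4→479/1000; 1/4+271/1000→521/1000; 479/1000+521/1000→1. L = 2229/1000 ≈ 2.2290.
Efficiency = H/L = 2.2255/2.2290 = 99.8%.

99.8%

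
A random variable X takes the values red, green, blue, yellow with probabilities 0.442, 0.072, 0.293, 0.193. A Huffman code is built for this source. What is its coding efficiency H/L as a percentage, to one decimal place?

Entropy H = −Σ p log₂ p ≈ 1.7709 bits.
Huffman merges: 9/125+193/1000→53/200; 53/200+293/1000→279/500; 221/500+279/500→1. L = 1823/1000 ≈ 1.8230.
Efficiency = H/L = 1.7709/1.8230 = 97.1%.

97.1%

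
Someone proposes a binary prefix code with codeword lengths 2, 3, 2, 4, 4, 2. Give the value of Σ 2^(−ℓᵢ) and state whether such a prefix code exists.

1; yes

With common denominator 2^4 = 16: Σ 2^(−ℓᵢ) = 4/16 + 2/16 + 4/16 + 1/16 + 1/16 + 4/16 = 16/16 = 1.
Kraft's inequality requires Σ ≤ 1; here Σ = 1 ≤ 1, so such a prefix code exists.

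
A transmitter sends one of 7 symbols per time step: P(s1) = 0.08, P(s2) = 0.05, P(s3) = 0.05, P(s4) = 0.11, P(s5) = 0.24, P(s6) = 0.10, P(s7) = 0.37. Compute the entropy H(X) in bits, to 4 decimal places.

2.4310 bits

H = −Σ pᵢ log₂ pᵢ.
−0.08·log₂(0.08) = 0.2915
−0.05·log₂(0.05) = 0.2161
−0.05·log₂(0.05) = 0.2161
−0.11·log₂(0.11) = 0.3503
−0.24·log₂(0.24) = 0.4941
−0.10·log₂(0.10) = 0.3322
−0.37·log₂(0.37) = 0.5307
Sum ≈ 2.4310 → 2.4310 bits.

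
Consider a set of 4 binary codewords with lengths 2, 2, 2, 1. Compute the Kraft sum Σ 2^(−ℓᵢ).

1.25

With common denominator 2^2 = 4: Σ 2^(−ℓᵢ) = 1/4 + 1/4 + 1/4 + 2/4 = 5/4 = 1.25.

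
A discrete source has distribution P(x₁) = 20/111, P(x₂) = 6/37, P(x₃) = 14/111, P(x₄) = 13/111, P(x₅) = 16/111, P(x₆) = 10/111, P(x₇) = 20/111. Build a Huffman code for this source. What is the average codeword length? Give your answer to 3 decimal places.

Repeatedly combine the two least-probable nodes; the expected code length is the sum of the merged weights.
merge 10/111 + 13/111 → 23/111
merge 14/111 + 16/111 → 10/37
merge 6/37 + 20/111 → 38/111
merge 20/111 + 23/111 → 43/111
merge 10/37 + 38/111 → 68/111
merge 43/111 + 68/111 → 1
L = 23/111 + 10/37 + 38/111 + 43/111 + 68/111 + 1 = 313/111 ≈ 2.820 bits/symbol.

2.820 bits/symbol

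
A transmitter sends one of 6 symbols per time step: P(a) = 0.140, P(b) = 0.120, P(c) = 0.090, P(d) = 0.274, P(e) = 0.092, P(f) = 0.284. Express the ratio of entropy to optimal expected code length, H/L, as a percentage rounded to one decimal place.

99.1%

Entropy H = −Σ p log₂ p ≈ 2.4210 bits.
Huffman merges: 9/100+23/250→91/500; 3/25+7/50→13/50; 91/500+13/50→221/500; 137/500+71/250→279/500; 221/500+279/500→1. L = 1221/500 ≈ 2.4420.
Efficiency = H/L = 2.4210/2.4420 = 99.1%.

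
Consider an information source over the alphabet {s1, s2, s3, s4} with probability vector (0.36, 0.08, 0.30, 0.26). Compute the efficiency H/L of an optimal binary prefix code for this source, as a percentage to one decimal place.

93.4%

Entropy H = −Σ p log₂ p ≈ 1.8485 bits.
Huffman merges: 2/25+13/50→17/50; 3/10+17/50→16/25; 9/25+16/25→1. L = 99/50 ≈ 1.9800.
Efficiency = H/L = 1.8485/1.9800 = 93.4%.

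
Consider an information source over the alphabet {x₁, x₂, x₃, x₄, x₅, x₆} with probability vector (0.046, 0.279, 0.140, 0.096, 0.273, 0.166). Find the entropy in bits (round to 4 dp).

2.3812 bits

H = −Σ pᵢ log₂ pᵢ.
−0.046·log₂(0.046) = 0.2043
−0.279·log₂(0.279) = 0.5138
−0.140·log₂(0.140) = 0.3971
−0.096·log₂(0.096) = 0.3246
−0.273·log₂(0.273) = 0.5113
−0.166·log₂(0.166) = 0.4301
Sum ≈ 2.3812 → 2.3812 bits.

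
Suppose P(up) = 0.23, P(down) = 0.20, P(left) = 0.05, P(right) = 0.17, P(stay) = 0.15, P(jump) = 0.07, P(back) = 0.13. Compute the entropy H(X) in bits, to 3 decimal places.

2.664 bits

H = −Σ pᵢ log₂ pᵢ.
−0.23·log₂(0.23) = 0.4877
−0.20·log₂(0.20) = 0.4644
−0.05·log₂(0.05) = 0.2161
−0.17·log₂(0.17) = 0.4346
−0.15·log₂(0.15) = 0.4105
−0.07·log₂(0.07) = 0.2686
−0.13·log₂(0.13) = 0.3826
Sum ≈ 2.6645 → 2.664 bits.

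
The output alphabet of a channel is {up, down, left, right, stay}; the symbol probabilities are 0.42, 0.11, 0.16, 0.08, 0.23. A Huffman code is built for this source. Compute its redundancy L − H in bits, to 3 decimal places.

0.042 bits

Entropy H = −Σ p log₂ p ≈ 2.0781 bits.
Huffman merges: 2/25+11/100→19/100; 4/25+19/100→7/20; 23/100+7/20→29/50; 21/50+29/50→1. L = 53/25 ≈ 2.1200.
L − H = 2.1200 − 2.0781 = 0.042 bits.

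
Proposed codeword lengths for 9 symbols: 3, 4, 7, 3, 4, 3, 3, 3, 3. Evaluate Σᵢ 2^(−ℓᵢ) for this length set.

With common denominator 2^7 = 128: Σ 2^(−ℓᵢ) = 16/128 + 8/128 + 1/128 + 16/128 + 8/128 + 16/128 + 16/128 + 16/128 + 16/128 = 113/128 = 0.8828125.

0.8828125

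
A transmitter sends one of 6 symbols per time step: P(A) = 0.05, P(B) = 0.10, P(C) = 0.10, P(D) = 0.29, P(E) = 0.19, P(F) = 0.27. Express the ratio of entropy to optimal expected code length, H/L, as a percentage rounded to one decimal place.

98.5%

Entropy H = −Σ p log₂ p ≈ 2.3636 bits.
Huffman merges: 1/20+1/10→3/20; 1/10+3/20→1/4; 19/100+1/4→11/25; 27/100+29/100→14/25; 11/25+14/25→1. L = 12/5 ≈ 2.4000.
Efficiency = H/L = 2.3636/2.4000 = 98.5%.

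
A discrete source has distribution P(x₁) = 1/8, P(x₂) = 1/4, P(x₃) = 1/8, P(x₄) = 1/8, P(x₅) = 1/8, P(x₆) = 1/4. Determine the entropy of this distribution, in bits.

2.5 bits

Each probability is a power of 1/2, so log₂(1/p) is an integer.
H = Σ p·log₂(1/p) = 1/8·3 + 1/4·2 + 1/8·3 + 1/8·3 + 1/8·3 + 1/4·2 = 2.5 bits.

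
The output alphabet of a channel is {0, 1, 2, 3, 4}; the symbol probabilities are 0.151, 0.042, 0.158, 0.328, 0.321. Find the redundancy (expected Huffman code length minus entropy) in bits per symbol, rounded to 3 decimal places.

0.115 bits

Entropy H = −Σ p log₂ p ≈ 2.0782 bits.
Huffman merges: 21/500+151/1000→193/1000; 79/500+193/1000→351/1000; 321/1000+41/125→649/1000; 351/1000+649/1000→1. L = 2193/1000 ≈ 2.1930.
L − H = 2.1930 − 2.0782 = 0.115 bits.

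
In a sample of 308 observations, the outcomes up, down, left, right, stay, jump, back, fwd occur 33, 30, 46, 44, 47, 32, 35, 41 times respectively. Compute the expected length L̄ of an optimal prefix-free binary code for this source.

3 bits/symbol

Probabilities are the counts divided by 308.
Repeatedly combine the two least-probable nodes; the expected code length is the sum of the merged weights.
merge 15/154 + 8/77 → 31/154
merge 3/28 + 5/44 → 17/77
merge 41/308 + 1/7 → 85/308
merge 23/154 + 47/308 → 93/308
merge 31/154 + 17/77 → 65/154
merge 85/308 + 93/308 → 89/154
merge 65/154 + 89/154 → 1
L = 31/154 + 17/77 + 85/308 + 93/308 + 65/154 + 89/154 + 1 = 3 bits/symbol.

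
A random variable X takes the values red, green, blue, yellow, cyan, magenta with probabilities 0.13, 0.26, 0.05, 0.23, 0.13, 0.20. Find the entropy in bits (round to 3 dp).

H = −Σ pᵢ log₂ pᵢ.
−0.13·log₂(0.13) = 0.3826
−0.26·log₂(0.26) = 0.5053
−0.05·log₂(0.05) = 0.2161
−0.23·log₂(0.23) = 0.4877
−0.13·log₂(0.13) = 0.3826
−0.20·log₂(0.20) = 0.4644
Sum ≈ 2.4387 → 2.439 bits.

2.439 bits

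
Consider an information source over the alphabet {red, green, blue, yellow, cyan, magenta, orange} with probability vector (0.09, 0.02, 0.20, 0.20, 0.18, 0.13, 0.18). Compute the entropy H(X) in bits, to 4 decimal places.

2.6276 bits

H = −Σ pᵢ log₂ pᵢ.
−0.09·log₂(0.09) = 0.3127
−0.02·log₂(0.02) = 0.1129
−0.20·log₂(0.20) = 0.4644
−0.20·log₂(0.20) = 0.4644
−0.18·log₂(0.18) = 0.4453
−0.13·log₂(0.13) = 0.3826
−0.18·log₂(0.18) = 0.4453
Sum ≈ 2.6276 → 2.6276 bits.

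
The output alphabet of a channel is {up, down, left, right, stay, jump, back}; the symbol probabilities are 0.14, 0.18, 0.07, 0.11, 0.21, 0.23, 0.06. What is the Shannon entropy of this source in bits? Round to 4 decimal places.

2.6653 bits

H = −Σ pᵢ log₂ pᵢ.
−0.14·log₂(0.14) = 0.3971
−0.18·log₂(0.18) = 0.4453
−0.07·log₂(0.07) = 0.2686
−0.11·log₂(0.11) = 0.3503
−0.21·log₂(0.21) = 0.4728
−0.23·log₂(0.23) = 0.4877
−0.06·log₂(0.06) = 0.2435
Sum ≈ 2.6653 → 2.6653 bits.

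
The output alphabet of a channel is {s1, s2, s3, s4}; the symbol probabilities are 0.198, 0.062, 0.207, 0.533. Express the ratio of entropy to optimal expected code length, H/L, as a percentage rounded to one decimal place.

Entropy H = −Σ p log₂ p ≈ 1.6656 bits.
Huffman merges: 31/500+99/500→13/50; 207/1000+13/50→467/1000; 467/1000+533/1000→1. L = 1727/1000 ≈ 1.7270.
Efficiency = H/L = 1.6656/1.7270 = 96.4%.

96.4%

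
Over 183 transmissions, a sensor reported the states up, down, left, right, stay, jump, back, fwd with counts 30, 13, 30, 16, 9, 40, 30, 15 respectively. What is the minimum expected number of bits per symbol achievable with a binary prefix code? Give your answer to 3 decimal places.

2.902 bits/symbol

Probabilities are the counts divided by 183.
Repeatedly combine the two least-probable nodes; the expected code length is the sum of the merged weights.
merge 3/61 + 13/183 → 22/183
merge 5/61 + 16/183 → 31/183
merge 22/183 + 10/61 → 52/183
merge 10/61 + 10/61 → 20/61
merge 31/183 + 40/183 → 71/183
merge 52/183 + 20/61 → 112/183
merge 71/183 + 112/183 → 1
L = 22/183 + 31/183 + 52/183 + 20/61 + 71/183 + 112/183 + 1 = 177/61 ≈ 2.902 bits/symbol.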